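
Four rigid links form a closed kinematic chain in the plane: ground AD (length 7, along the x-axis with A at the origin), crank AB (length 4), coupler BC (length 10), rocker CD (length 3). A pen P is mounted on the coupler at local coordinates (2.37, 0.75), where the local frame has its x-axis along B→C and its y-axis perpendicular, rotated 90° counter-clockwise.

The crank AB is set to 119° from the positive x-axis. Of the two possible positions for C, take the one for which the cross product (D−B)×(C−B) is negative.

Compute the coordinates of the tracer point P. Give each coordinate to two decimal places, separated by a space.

A=(0,0), D=(7.00,0)
B = A + 4.00·(cos119°, sin119°) = (-1.9392, 3.4985)
|BD| = 9.5994
circle(B,10.00) ∩ circle(D,3.00): a=9.5396, h=2.9994
  candidates: C₊=(8.0374,2.8149) cross=28.793; C₋=(5.8511,-2.7713) cross=-28.793
  mode - wants cross < 0 → take C=(5.8511,-2.7713) (cross=-28.793)
ex = (C−B)/|BC| = (0.7790,-0.6270); ey = (0.6270,0.7790)
P = B + 2.37·ex + 0.75·ey = (0.3773,2.5968)

0.38 2.60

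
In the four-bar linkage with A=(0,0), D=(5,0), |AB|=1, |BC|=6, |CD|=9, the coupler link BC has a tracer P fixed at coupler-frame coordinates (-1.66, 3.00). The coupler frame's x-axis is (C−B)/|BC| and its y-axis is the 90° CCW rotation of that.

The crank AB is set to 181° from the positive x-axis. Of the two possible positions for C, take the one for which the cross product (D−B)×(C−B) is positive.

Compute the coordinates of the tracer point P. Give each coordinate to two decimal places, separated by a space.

-3.76 -2.05

A=(0,0), D=(5.00,0)
B = A + 1.00·(cos181°, sin181°) = (-0.9998, -0.0175)
|BD| = 5.9999
circle(B,6.00) ∩ circle(D,9.00): a=-0.7501, h=5.9529
  candidates: C₊=(-1.7673,5.9333) cross=35.717; C₋=(-1.7327,-5.9725) cross=-35.717
  mode + wants cross > 0 → take C=(-1.7673,5.9333) (cross=35.717)
ex = (C−B)/|BC| = (-0.1279,0.9918); ey = (-0.9918,-0.1279)
P = B + -1.66·ex + 3.00·ey = (-3.7629,-2.0475)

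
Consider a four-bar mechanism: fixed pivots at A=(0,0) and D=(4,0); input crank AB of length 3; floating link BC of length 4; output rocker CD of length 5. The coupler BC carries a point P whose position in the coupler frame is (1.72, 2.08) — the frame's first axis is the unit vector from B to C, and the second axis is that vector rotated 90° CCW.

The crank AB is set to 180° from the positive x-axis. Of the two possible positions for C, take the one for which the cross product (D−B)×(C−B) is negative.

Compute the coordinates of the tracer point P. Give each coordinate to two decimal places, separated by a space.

-0.32 0.28

A=(0,0), D=(4.00,0)
B = A + 3.00·(cos180°, sin180°) = (-3.0000, 0.0000)
|BD| = 7.0000
circle(B,4.00) ∩ circle(D,5.00): a=2.8571, h=2.7994
  candidates: C₊=(-0.1429,2.7994) cross=19.596; C₋=(-0.1429,-2.7994) cross=-19.596
  mode - wants cross < 0 → take C=(-0.1429,-2.7994) (cross=-19.596)
ex = (C−B)/|BC| = (0.7143,-0.6999); ey = (0.6999,0.7143)
P = B + 1.72·ex + 2.08·ey = (-0.3157,0.2820)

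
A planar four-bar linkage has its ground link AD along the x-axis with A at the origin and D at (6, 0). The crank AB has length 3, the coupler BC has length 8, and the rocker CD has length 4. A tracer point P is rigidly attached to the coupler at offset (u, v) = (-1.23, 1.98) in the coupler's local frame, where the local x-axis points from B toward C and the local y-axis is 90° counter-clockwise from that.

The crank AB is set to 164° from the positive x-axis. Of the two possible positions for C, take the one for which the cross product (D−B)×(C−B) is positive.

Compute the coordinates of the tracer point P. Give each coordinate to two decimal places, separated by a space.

A=(0,0), D=(6.00,0)
B = A + 3.00·(cos164°, sin164°) = (-2.8838, 0.8269)
|BD| = 8.9222
circle(B,8.00) ∩ circle(D,4.00): a=7.1510, h=3.5865
  candidates: C₊=(4.5689,3.7352) cross=31.999; C₋=(3.9041,-3.4069) cross=-31.999
  mode + wants cross > 0 → take C=(4.5689,3.7352) (cross=31.999)
ex = (C−B)/|BC| = (0.9316,0.3635); ey = (-0.3635,0.9316)
P = B + -1.23·ex + 1.98·ey = (-4.7494,2.2243)

-4.75 2.22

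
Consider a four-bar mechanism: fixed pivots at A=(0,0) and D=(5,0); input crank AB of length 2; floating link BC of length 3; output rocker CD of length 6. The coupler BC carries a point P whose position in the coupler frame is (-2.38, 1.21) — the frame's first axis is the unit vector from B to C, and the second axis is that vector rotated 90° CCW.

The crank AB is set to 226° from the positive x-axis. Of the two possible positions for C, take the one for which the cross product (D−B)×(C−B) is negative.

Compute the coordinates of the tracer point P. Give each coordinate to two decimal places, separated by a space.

-1.83 1.19

A=(0,0), D=(5.00,0)
B = A + 2.00·(cos226°, sin226°) = (-1.3893, -1.4387)
|BD| = 6.5493
circle(B,3.00) ∩ circle(D,6.00): a=1.2134, h=2.7437
  candidates: C₊=(-0.8083,1.5045) cross=17.969; C₋=(0.3971,-3.8488) cross=-17.969
  mode - wants cross < 0 → take C=(0.3971,-3.8488) (cross=-17.969)
ex = (C−B)/|BC| = (0.5955,-0.8034); ey = (0.8034,0.5955)
P = B + -2.38·ex + 1.21·ey = (-1.8345,1.1939)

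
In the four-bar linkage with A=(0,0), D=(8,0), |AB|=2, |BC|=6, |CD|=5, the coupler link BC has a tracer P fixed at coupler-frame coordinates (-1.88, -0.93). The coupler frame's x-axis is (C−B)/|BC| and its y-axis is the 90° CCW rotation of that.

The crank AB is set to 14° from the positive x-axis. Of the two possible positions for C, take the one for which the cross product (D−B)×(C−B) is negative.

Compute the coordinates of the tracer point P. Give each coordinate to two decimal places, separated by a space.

0.07 1.44

A=(0,0), D=(8.00,0)
B = A + 2.00·(cos14°, sin14°) = (1.9406, 0.4838)
|BD| = 6.0787
circle(B,6.00) ∩ circle(D,5.00): a=3.9441, h=4.5215
  candidates: C₊=(6.2321,4.6770) cross=27.485; C₋=(5.5123,-4.3372) cross=-27.485
  mode - wants cross < 0 → take C=(5.5123,-4.3372) (cross=-27.485)
ex = (C−B)/|BC| = (0.5953,-0.8035); ey = (0.8035,0.5953)
P = B + -1.88·ex + -0.93·ey = (0.0742,1.4408)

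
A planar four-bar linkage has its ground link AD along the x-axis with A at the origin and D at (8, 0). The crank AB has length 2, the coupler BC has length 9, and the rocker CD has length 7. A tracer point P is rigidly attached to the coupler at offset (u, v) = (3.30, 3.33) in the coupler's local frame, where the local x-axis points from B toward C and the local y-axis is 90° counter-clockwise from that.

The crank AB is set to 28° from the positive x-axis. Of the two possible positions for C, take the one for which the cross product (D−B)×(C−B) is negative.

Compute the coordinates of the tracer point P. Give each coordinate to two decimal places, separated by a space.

A=(0,0), D=(8.00,0)
B = A + 2.00·(cos28°, sin28°) = (1.7659, 0.9389)
|BD| = 6.3044
circle(B,9.00) ∩ circle(D,7.00): a=5.6901, h=6.9730
  candidates: C₊=(8.4311,6.9867) cross=43.961; C₋=(6.3540,-6.8037) cross=-43.961
  mode - wants cross < 0 → take C=(6.3540,-6.8037) (cross=-43.961)
ex = (C−B)/|BC| = (0.5098,-0.8603); ey = (0.8603,0.5098)
P = B + 3.30·ex + 3.33·ey = (6.3130,-0.2024)

6.31 -0.20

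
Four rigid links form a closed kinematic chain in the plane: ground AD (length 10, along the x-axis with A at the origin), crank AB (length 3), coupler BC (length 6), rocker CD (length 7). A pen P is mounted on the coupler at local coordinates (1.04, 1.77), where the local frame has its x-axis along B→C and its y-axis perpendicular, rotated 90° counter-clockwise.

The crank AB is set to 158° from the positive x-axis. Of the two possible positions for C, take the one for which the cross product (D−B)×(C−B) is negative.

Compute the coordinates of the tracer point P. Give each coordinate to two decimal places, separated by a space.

A=(0,0), D=(10.00,0)
B = A + 3.00·(cos158°, sin158°) = (-2.7816, 1.1238)
|BD| = 12.8309
circle(B,6.00) ∩ circle(D,7.00): a=5.9088, h=1.0419
  candidates: C₊=(3.1958,1.6442) cross=13.369; C₋=(3.0133,-0.4316) cross=-13.369
  mode - wants cross < 0 → take C=(3.0133,-0.4316) (cross=-13.369)
ex = (C−B)/|BC| = (0.9658,-0.2592); ey = (0.2592,0.9658)
P = B + 1.04·ex + 1.77·ey = (-1.3182,2.5637)

-1.32 2.56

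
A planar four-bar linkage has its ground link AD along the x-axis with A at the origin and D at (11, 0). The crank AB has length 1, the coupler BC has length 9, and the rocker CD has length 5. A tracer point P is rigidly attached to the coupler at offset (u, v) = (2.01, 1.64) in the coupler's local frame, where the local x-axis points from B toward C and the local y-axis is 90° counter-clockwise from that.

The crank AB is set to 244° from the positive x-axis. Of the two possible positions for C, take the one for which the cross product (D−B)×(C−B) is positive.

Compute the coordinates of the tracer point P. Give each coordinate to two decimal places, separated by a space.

A=(0,0), D=(11.00,0)
B = A + 1.00·(cos244°, sin244°) = (-0.4384, -0.8988)
|BD| = 11.4736
circle(B,9.00) ∩ circle(D,5.00): a=8.1772, h=3.7595
  candidates: C₊=(7.4192,3.4897) cross=43.135; C₋=(8.0082,-4.0061) cross=-43.135
  mode + wants cross > 0 → take C=(7.4192,3.4897) (cross=43.135)
ex = (C−B)/|BC| = (0.8731,0.4876); ey = (-0.4876,0.8731)
P = B + 2.01·ex + 1.64·ey = (0.5168,1.5131)

0.52 1.51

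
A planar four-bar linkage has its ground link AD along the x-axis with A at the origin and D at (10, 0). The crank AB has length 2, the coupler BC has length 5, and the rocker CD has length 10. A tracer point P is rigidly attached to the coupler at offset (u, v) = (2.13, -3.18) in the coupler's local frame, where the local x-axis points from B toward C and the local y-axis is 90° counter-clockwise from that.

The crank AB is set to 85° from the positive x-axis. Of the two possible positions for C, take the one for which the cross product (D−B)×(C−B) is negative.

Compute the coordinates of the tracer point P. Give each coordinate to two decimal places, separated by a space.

-2.88 -0.32

A=(0,0), D=(10.00,0)
B = A + 2.00·(cos85°, sin85°) = (0.1743, 1.9924)
|BD| = 10.0257
circle(B,5.00) ∩ circle(D,10.00): a=1.2724, h=4.8354
  candidates: C₊=(2.3823,6.4785) cross=48.478; C₋=(0.4604,-2.9994) cross=-48.478
  mode - wants cross < 0 → take C=(0.4604,-2.9994) (cross=-48.478)
ex = (C−B)/|BC| = (0.0572,-0.9984); ey = (0.9984,0.0572)
P = B + 2.13·ex + -3.18·ey = (-2.8786,-0.3161)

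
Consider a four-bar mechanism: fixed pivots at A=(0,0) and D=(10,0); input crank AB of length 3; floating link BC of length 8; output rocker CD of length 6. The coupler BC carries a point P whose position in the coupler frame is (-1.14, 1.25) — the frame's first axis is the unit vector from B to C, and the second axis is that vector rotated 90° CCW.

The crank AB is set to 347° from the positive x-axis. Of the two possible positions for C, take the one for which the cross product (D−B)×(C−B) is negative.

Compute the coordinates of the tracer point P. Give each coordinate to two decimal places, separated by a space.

2.88 1.02

A=(0,0), D=(10.00,0)
B = A + 3.00·(cos347°, sin347°) = (2.9231, -0.6749)
|BD| = 7.1090
circle(B,8.00) ∩ circle(D,6.00): a=5.5238, h=5.7868
  candidates: C₊=(7.8727,5.6102) cross=41.138; C₋=(8.9713,-5.9112) cross=-41.138
  mode - wants cross < 0 → take C=(8.9713,-5.9112) (cross=-41.138)
ex = (C−B)/|BC| = (0.7560,-0.6545); ey = (0.6545,0.7560)
P = B + -1.14·ex + 1.25·ey = (2.8794,1.0164)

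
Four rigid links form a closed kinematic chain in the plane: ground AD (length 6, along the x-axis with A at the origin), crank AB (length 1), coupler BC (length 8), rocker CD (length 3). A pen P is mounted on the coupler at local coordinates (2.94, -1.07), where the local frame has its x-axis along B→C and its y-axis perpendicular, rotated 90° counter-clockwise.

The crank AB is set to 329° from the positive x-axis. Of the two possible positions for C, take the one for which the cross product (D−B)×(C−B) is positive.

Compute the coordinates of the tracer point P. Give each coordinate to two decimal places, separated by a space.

3.97 -0.81

A=(0,0), D=(6.00,0)
B = A + 1.00·(cos329°, sin329°) = (0.8572, -0.5150)
|BD| = 5.1686
circle(B,8.00) ∩ circle(D,3.00): a=7.9049, h=1.2298
  candidates: C₊=(8.6002,1.4963) cross=6.356; C₋=(8.8453,-0.9510) cross=-6.356
  mode + wants cross > 0 → take C=(8.6002,1.4963) (cross=6.356)
ex = (C−B)/|BC| = (0.9679,0.2514); ey = (-0.2514,0.9679)
P = B + 2.94·ex + -1.07·ey = (3.9717,-0.8115)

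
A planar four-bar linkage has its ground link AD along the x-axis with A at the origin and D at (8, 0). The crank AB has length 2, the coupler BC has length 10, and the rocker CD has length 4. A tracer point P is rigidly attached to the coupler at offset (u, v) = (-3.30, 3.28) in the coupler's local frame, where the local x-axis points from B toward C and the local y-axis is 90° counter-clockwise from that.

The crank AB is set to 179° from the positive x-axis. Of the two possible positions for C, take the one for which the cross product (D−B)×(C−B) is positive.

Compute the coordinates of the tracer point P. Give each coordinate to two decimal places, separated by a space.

A=(0,0), D=(8.00,0)
B = A + 2.00·(cos179°, sin179°) = (-1.9997, 0.0349)
|BD| = 9.9998
circle(B,10.00) ∩ circle(D,4.00): a=9.2000, h=3.9192
  candidates: C₊=(7.2139,3.9220) cross=39.191; C₋=(7.1865,-3.9164) cross=-39.191
  mode + wants cross > 0 → take C=(7.2139,3.9220) (cross=39.191)
ex = (C−B)/|BC| = (0.9214,0.3887); ey = (-0.3887,0.9214)
P = B + -3.30·ex + 3.28·ey = (-6.3152,1.7742)

-6.32 1.77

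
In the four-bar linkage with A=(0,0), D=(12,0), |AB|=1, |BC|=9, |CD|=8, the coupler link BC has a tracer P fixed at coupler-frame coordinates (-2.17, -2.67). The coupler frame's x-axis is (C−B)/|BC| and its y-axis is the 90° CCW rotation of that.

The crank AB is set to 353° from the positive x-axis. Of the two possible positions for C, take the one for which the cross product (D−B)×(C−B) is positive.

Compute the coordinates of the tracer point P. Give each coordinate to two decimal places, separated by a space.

A=(0,0), D=(12.00,0)
B = A + 1.00·(cos353°, sin353°) = (0.9925, -0.1219)
|BD| = 11.0081
circle(B,9.00) ∩ circle(D,8.00): a=6.2762, h=6.4505
  candidates: C₊=(7.1970,6.3977) cross=71.008; C₋=(7.3398,-6.5025) cross=-71.008
  mode + wants cross > 0 → take C=(7.1970,6.3977) (cross=71.008)
ex = (C−B)/|BC| = (0.6894,0.7244); ey = (-0.7244,0.6894)
P = B + -2.17·ex + -2.67·ey = (1.4307,-3.5345)

1.43 -3.53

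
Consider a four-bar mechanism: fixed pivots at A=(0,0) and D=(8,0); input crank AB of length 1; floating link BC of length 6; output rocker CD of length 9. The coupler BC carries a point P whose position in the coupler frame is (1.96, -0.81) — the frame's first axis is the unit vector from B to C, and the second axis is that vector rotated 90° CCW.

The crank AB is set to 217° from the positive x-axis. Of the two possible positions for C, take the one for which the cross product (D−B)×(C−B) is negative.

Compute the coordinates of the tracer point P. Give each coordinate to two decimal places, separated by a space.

A=(0,0), D=(8.00,0)
B = A + 1.00·(cos217°, sin217°) = (-0.7986, -0.6018)
|BD| = 8.8192
circle(B,6.00) ∩ circle(D,9.00): a=1.8583, h=5.7050
  candidates: C₊=(0.6661,5.2167) cross=50.313; C₋=(1.4447,-6.1667) cross=-50.313
  mode - wants cross < 0 → take C=(1.4447,-6.1667) (cross=-50.313)
ex = (C−B)/|BC| = (0.3739,-0.9275); ey = (0.9275,0.3739)
P = B + 1.96·ex + -0.81·ey = (-0.8171,-2.7225)

-0.82 -2.72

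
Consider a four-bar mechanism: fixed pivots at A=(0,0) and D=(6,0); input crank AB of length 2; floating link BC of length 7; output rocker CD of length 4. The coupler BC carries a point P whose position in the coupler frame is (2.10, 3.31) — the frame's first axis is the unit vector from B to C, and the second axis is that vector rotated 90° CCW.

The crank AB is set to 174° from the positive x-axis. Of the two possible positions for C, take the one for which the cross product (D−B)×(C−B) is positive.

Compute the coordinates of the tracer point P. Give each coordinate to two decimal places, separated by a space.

-1.72 4.12

A=(0,0), D=(6.00,0)
B = A + 2.00·(cos174°, sin174°) = (-1.9890, 0.2091)
|BD| = 7.9918
circle(B,7.00) ∩ circle(D,4.00): a=6.0605, h=3.5029
  candidates: C₊=(4.1610,3.5522) cross=27.994; C₋=(3.9778,-3.4512) cross=-27.994
  mode + wants cross > 0 → take C=(4.1610,3.5522) (cross=27.994)
ex = (C−B)/|BC| = (0.8786,0.4776); ey = (-0.4776,0.8786)
P = B + 2.10·ex + 3.31·ey = (-1.7249,4.1201)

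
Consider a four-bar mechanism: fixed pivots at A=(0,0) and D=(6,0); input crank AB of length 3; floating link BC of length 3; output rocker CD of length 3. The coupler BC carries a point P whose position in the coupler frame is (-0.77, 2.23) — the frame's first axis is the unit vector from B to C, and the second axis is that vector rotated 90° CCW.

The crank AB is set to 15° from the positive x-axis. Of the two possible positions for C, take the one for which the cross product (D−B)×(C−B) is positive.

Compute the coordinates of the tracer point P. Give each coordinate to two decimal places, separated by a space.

A=(0,0), D=(6.00,0)
B = A + 3.00·(cos15°, sin15°) = (2.8978, 0.7765)
|BD| = 3.1979
circle(B,3.00) ∩ circle(D,3.00): a=1.5990, h=2.5384
  candidates: C₊=(5.0652,2.8506) cross=8.118; C₋=(3.8326,-2.0742) cross=-8.118
  mode + wants cross > 0 → take C=(5.0652,2.8506) (cross=8.118)
ex = (C−B)/|BC| = (0.7225,0.6914); ey = (-0.6914,0.7225)
P = B + -0.77·ex + 2.23·ey = (0.7997,1.8552)

0.80 1.86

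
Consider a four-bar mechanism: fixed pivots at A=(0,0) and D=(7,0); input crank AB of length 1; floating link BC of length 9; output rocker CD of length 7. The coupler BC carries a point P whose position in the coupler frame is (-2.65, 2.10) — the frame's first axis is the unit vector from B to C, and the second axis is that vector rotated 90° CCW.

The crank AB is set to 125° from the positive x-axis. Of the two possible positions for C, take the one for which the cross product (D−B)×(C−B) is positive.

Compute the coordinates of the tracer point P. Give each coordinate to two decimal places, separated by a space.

-3.94 0.56

A=(0,0), D=(7.00,0)
B = A + 1.00·(cos125°, sin125°) = (-0.5736, 0.8192)
|BD| = 7.6177
circle(B,9.00) ∩ circle(D,7.00): a=5.9092, h=6.7883
  candidates: C₊=(6.0314,6.9327) cross=51.712; C₋=(4.5714,-6.5652) cross=-51.712
  mode + wants cross > 0 → take C=(6.0314,6.9327) (cross=51.712)
ex = (C−B)/|BC| = (0.7339,0.6793); ey = (-0.6793,0.7339)
P = B + -2.65·ex + 2.10·ey = (-3.9448,0.5602)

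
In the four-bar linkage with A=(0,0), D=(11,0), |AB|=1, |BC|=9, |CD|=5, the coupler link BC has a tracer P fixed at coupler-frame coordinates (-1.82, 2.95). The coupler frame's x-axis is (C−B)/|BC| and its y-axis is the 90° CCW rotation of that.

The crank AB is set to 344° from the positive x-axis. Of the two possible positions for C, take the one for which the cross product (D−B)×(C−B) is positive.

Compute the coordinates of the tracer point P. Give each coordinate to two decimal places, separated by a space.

-2.13 1.30

A=(0,0), D=(11.00,0)
B = A + 1.00·(cos344°, sin344°) = (0.9613, -0.2756)
|BD| = 10.0425
circle(B,9.00) ∩ circle(D,5.00): a=7.8094, h=4.4736
  candidates: C₊=(8.6449,4.4106) cross=44.926; C₋=(8.8905,-4.5332) cross=-44.926
  mode + wants cross > 0 → take C=(8.6449,4.4106) (cross=44.926)
ex = (C−B)/|BC| = (0.8537,0.5207); ey = (-0.5207,0.8537)
P = B + -1.82·ex + 2.95·ey = (-2.1286,1.2952)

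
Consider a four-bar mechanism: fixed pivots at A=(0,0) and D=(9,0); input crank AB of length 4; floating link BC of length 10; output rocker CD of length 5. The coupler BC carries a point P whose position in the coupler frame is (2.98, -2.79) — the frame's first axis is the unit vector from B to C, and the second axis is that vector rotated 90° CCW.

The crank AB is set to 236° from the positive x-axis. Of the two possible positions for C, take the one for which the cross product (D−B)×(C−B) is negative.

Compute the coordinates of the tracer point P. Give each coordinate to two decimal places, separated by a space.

A=(0,0), D=(9.00,0)
B = A + 4.00·(cos236°, sin236°) = (-2.2368, -3.3162)
|BD| = 11.7159
circle(B,10.00) ∩ circle(D,5.00): a=9.0587, h=4.2355
  candidates: C₊=(5.2527,3.3102) cross=49.623; C₋=(7.6504,-4.8144) cross=-49.623
  mode - wants cross < 0 → take C=(7.6504,-4.8144) (cross=-49.623)
ex = (C−B)/|BC| = (0.9887,-0.1498); ey = (0.1498,0.9887)
P = B + 2.98·ex + -2.79·ey = (0.2916,-6.5211)

0.29 -6.52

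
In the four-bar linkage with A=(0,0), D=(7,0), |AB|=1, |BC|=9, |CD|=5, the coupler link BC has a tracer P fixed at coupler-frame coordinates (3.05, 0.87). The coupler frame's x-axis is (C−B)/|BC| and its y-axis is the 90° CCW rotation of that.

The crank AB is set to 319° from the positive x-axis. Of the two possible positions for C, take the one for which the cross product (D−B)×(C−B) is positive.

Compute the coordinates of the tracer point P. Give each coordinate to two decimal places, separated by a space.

2.60 1.92

A=(0,0), D=(7.00,0)
B = A + 1.00·(cos319°, sin319°) = (0.7547, -0.6561)
|BD| = 6.2797
circle(B,9.00) ∩ circle(D,5.00): a=7.5987, h=4.8229
  candidates: C₊=(7.8079,4.9343) cross=30.286; C₋=(8.8157,-4.6587) cross=-30.286
  mode + wants cross > 0 → take C=(7.8079,4.9343) (cross=30.286)
ex = (C−B)/|BC| = (0.7837,0.6212); ey = (-0.6212,0.7837)
P = B + 3.05·ex + 0.87·ey = (2.6046,1.9203)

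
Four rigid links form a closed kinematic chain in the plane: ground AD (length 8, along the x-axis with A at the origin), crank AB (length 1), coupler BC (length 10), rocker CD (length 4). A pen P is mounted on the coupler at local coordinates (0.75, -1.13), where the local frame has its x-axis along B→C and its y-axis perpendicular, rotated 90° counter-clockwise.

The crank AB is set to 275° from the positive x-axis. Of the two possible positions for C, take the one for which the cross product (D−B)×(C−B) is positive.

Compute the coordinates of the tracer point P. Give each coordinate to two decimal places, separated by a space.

A=(0,0), D=(8.00,0)
B = A + 1.00·(cos275°, sin275°) = (0.0872, -0.9962)
|BD| = 7.9753
circle(B,10.00) ∩ circle(D,4.00): a=9.2539, h=3.7901
  candidates: C₊=(8.7952,3.9202) cross=30.228; C₋=(9.7420,-3.6007) cross=-30.228
  mode + wants cross > 0 → take C=(8.7952,3.9202) (cross=30.228)
ex = (C−B)/|BC| = (0.8708,0.4916); ey = (-0.4916,0.8708)
P = B + 0.75·ex + -1.13·ey = (1.2958,-1.6115)

1.30 -1.61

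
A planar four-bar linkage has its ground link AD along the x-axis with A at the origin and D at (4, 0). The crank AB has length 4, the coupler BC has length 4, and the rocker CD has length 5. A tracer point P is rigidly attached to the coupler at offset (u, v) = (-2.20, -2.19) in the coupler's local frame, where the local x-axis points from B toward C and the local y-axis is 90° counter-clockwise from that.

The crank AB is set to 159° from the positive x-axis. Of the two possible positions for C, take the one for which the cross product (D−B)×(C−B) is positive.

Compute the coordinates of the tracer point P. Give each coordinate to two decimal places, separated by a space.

A=(0,0), D=(4.00,0)
B = A + 4.00·(cos159°, sin159°) = (-3.7343, 1.4335)
|BD| = 7.8660
circle(B,4.00) ∩ circle(D,5.00): a=3.3609, h=2.1689
  candidates: C₊=(-0.0344,2.9536) cross=17.061; C₋=(-0.8249,-1.3116) cross=-17.061
  mode + wants cross > 0 → take C=(-0.0344,2.9536) (cross=17.061)
ex = (C−B)/|BC| = (0.9250,0.3800); ey = (-0.3800,0.9250)
P = B + -2.20·ex + -2.19·ey = (-4.9370,-1.4283)

-4.94 -1.43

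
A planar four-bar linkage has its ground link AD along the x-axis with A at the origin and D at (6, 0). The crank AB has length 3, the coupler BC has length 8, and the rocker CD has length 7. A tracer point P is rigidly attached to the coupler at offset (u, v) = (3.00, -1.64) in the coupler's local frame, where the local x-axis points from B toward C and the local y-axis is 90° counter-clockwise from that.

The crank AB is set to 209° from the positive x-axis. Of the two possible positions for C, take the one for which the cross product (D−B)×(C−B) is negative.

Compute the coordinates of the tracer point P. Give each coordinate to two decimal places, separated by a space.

-1.36 -4.63

A=(0,0), D=(6.00,0)
B = A + 3.00·(cos209°, sin209°) = (-2.6239, -1.4544)
|BD| = 8.7456
circle(B,8.00) ∩ circle(D,7.00): a=5.2304, h=6.0533
  candidates: C₊=(1.5270,5.3845) cross=52.940; C₋=(3.5404,-6.5536) cross=-52.940
  mode - wants cross < 0 → take C=(3.5404,-6.5536) (cross=-52.940)
ex = (C−B)/|BC| = (0.7705,-0.6374); ey = (0.6374,0.7705)
P = B + 3.00·ex + -1.64·ey = (-1.3576,-4.6303)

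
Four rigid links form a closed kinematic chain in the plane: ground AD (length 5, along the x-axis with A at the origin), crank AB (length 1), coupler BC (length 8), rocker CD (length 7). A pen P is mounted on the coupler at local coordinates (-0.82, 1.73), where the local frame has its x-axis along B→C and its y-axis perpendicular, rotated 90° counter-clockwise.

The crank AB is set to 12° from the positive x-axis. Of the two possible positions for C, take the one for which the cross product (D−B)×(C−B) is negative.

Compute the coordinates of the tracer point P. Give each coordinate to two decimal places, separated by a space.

A=(0,0), D=(5.00,0)
B = A + 1.00·(cos12°, sin12°) = (0.9781, 0.2079)
|BD| = 4.0272
circle(B,8.00) ∩ circle(D,7.00): a=3.8759, h=6.9984
  candidates: C₊=(5.2102,6.9968) cross=28.184; C₋=(4.4876,-6.9812) cross=-28.184
  mode - wants cross < 0 → take C=(4.4876,-6.9812) (cross=-28.184)
ex = (C−B)/|BC| = (0.4387,-0.8986); ey = (0.8986,0.4387)
P = B + -0.82·ex + 1.73·ey = (2.1731,1.7037)

2.17 1.70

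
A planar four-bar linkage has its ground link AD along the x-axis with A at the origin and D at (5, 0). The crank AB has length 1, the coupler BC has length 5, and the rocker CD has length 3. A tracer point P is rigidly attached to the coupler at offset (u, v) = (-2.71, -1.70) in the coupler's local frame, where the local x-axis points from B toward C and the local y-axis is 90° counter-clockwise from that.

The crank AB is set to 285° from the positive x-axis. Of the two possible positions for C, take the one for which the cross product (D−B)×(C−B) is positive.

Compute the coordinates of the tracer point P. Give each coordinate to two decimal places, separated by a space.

A=(0,0), D=(5.00,0)
B = A + 1.00·(cos285°, sin285°) = (0.2588, -0.9659)
|BD| = 4.8386
circle(B,5.00) ∩ circle(D,3.00): a=4.0727, h=2.9006
  candidates: C₊=(3.6705,2.6893) cross=14.035; C₋=(4.8286,-2.9951) cross=-14.035
  mode + wants cross > 0 → take C=(3.6705,2.6893) (cross=14.035)
ex = (C−B)/|BC| = (0.6823,0.7310); ey = (-0.7310,0.6823)
P = B + -2.71·ex + -1.70·ey = (-0.3475,-4.1070)

-0.35 -4.11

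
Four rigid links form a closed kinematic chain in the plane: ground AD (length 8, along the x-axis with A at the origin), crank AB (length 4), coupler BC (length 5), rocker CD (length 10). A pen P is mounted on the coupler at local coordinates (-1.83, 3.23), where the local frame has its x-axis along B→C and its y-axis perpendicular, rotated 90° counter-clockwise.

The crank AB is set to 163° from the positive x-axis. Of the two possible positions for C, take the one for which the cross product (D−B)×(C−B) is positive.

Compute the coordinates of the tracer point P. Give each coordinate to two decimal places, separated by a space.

A=(0,0), D=(8.00,0)
B = A + 4.00·(cos163°, sin163°) = (-3.8252, 1.1695)
|BD| = 11.8829
circle(B,5.00) ∩ circle(D,10.00): a=2.7857, h=4.1521
  candidates: C₊=(-0.6444,5.0273) cross=49.339; C₋=(-1.4617,-3.2366) cross=-49.339
  mode + wants cross > 0 → take C=(-0.6444,5.0273) (cross=49.339)
ex = (C−B)/|BC| = (0.6362,0.7716); ey = (-0.7716,0.6362)
P = B + -1.83·ex + 3.23·ey = (-7.4815,1.8123)

-7.48 1.81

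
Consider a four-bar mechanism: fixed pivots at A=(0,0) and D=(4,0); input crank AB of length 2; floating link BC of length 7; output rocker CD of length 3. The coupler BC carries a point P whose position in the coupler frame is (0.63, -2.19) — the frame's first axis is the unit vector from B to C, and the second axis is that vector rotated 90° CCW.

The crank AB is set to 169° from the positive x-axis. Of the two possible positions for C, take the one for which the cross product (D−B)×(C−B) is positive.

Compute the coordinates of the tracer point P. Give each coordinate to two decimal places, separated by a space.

A=(0,0), D=(4.00,0)
B = A + 2.00·(cos169°, sin169°) = (-1.9633, 0.3816)
|BD| = 5.9755
circle(B,7.00) ∩ circle(D,3.00): a=6.3348, h=2.9784
  candidates: C₊=(4.5488,2.9494) cross=17.797; C₋=(4.1684,-2.9953) cross=-17.797
  mode + wants cross > 0 → take C=(4.5488,2.9494) (cross=17.797)
ex = (C−B)/|BC| = (0.9303,0.3668); ey = (-0.3668,0.9303)
P = B + 0.63·ex + -2.19·ey = (-0.5738,-1.4246)

-0.57 -1.42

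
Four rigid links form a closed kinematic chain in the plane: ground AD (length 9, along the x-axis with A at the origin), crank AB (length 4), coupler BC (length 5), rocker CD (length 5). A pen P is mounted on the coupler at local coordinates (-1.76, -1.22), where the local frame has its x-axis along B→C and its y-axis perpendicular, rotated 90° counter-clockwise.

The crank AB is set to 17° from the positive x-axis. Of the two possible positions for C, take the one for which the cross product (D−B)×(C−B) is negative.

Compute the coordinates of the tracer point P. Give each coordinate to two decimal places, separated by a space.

A=(0,0), D=(9.00,0)
B = A + 4.00·(cos17°, sin17°) = (3.8252, 1.1695)
|BD| = 5.3053
circle(B,5.00) ∩ circle(D,5.00): a=2.6526, h=4.2383
  candidates: C₊=(7.3469,4.7188) cross=22.486; C₋=(5.4783,-3.5493) cross=-22.486
  mode - wants cross < 0 → take C=(5.4783,-3.5493) (cross=-22.486)
ex = (C−B)/|BC| = (0.3306,-0.9438); ey = (0.9438,0.3306)
P = B + -1.76·ex + -1.22·ey = (2.0919,2.4272)

2.09 2.43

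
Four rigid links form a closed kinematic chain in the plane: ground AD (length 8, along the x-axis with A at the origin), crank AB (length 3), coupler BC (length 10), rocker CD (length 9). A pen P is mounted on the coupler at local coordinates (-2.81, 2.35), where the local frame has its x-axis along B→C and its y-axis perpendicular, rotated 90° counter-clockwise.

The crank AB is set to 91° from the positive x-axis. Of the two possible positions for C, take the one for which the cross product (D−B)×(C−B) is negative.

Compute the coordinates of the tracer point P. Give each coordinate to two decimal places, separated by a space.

A=(0,0), D=(8.00,0)
B = A + 3.00·(cos91°, sin91°) = (-0.0524, 2.9995)
|BD| = 8.5929
circle(B,10.00) ∩ circle(D,9.00): a=5.4020, h=8.4154
  candidates: C₊=(7.9474,8.9998) cross=72.312; C₋=(2.0723,-6.7721) cross=-72.312
  mode - wants cross < 0 → take C=(2.0723,-6.7721) (cross=-72.312)
ex = (C−B)/|BC| = (0.2125,-0.9772); ey = (0.9772,0.2125)
P = B + -2.81·ex + 2.35·ey = (1.6470,6.2447)

1.65 6.24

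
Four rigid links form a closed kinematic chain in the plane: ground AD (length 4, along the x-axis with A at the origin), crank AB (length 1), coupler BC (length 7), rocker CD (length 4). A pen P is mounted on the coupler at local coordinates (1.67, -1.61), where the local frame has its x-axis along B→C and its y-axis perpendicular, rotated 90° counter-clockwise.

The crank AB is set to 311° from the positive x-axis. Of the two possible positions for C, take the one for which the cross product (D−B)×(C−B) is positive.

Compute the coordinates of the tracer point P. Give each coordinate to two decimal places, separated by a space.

2.94 -1.16

A=(0,0), D=(4.00,0)
B = A + 1.00·(cos311°, sin311°) = (0.6561, -0.7547)
|BD| = 3.4281
circle(B,7.00) ∩ circle(D,4.00): a=6.5273, h=2.5288
  candidates: C₊=(6.4664,3.1491) cross=8.669; C₋=(7.5799,-1.7845) cross=-8.669
  mode + wants cross > 0 → take C=(6.4664,3.1491) (cross=8.669)
ex = (C−B)/|BC| = (0.8301,0.5577); ey = (-0.5577,0.8301)
P = B + 1.67·ex + -1.61·ey = (2.9401,-1.1598)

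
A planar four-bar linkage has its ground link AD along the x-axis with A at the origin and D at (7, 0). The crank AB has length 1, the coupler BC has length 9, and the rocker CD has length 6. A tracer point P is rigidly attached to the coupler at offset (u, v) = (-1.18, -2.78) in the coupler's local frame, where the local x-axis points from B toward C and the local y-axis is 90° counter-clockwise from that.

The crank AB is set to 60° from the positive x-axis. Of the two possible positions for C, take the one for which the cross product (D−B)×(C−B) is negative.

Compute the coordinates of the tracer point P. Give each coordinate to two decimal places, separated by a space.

-2.38 -0.05

A=(0,0), D=(7.00,0)
B = A + 1.00·(cos60°, sin60°) = (0.5000, 0.8660)
|BD| = 6.5574
circle(B,9.00) ∩ circle(D,6.00): a=6.7099, h=5.9981
  candidates: C₊=(7.9433,5.9254) cross=39.332; C₋=(6.3590,-5.9657) cross=-39.332
  mode - wants cross < 0 → take C=(6.3590,-5.9657) (cross=-39.332)
ex = (C−B)/|BC| = (0.6510,-0.7591); ey = (0.7591,0.6510)
P = B + -1.18·ex + -2.78·ey = (-2.3784,-0.0480)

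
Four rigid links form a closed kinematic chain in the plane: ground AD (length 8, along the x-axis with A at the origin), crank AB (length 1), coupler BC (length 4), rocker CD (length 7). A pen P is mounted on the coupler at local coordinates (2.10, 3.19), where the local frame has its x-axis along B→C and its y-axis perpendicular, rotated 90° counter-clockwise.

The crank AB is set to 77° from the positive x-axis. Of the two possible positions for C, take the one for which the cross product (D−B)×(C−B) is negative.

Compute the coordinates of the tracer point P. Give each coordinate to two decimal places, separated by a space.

3.94 0.08

A=(0,0), D=(8.00,0)
B = A + 1.00·(cos77°, sin77°) = (0.2250, 0.9744)
|BD| = 7.8359
circle(B,4.00) ∩ circle(D,7.00): a=1.8122, h=3.5659
  candidates: C₊=(2.4665,4.2873) cross=27.942; C₋=(1.5797,-2.7892) cross=-27.942
  mode - wants cross < 0 → take C=(1.5797,-2.7892) (cross=-27.942)
ex = (C−B)/|BC| = (0.3387,-0.9409); ey = (0.9409,0.3387)
P = B + 2.10·ex + 3.19·ey = (3.9377,0.0789)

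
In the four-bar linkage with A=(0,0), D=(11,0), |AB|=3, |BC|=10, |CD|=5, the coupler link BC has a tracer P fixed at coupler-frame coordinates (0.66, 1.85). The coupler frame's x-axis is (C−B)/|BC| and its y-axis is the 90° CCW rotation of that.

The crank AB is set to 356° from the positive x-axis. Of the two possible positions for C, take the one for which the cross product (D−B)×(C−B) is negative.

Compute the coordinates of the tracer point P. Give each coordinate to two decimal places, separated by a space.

A=(0,0), D=(11.00,0)
B = A + 3.00·(cos356°, sin356°) = (2.9927, -0.2093)
|BD| = 8.0100
circle(B,10.00) ∩ circle(D,5.00): a=8.6866, h=4.9540
  candidates: C₊=(11.5469,4.9700) cross=39.682; C₋=(11.8058,-4.9346) cross=-39.682
  mode - wants cross < 0 → take C=(11.8058,-4.9346) (cross=-39.682)
ex = (C−B)/|BC| = (0.8813,-0.4725); ey = (0.4725,0.8813)
P = B + 0.66·ex + 1.85·ey = (4.4486,1.1093)

4.45 1.11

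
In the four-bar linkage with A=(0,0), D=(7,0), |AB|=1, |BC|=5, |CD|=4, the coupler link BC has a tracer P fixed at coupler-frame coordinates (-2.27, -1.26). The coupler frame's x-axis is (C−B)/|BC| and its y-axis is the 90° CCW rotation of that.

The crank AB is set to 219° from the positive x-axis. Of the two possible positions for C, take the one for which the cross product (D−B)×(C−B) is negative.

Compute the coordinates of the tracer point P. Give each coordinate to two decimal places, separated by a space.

-3.35 -0.96

A=(0,0), D=(7.00,0)
B = A + 1.00·(cos219°, sin219°) = (-0.7771, -0.6293)
|BD| = 7.8026
circle(B,5.00) ∩ circle(D,4.00): a=4.4780, h=2.2243
  candidates: C₊=(3.5069,1.9489) cross=17.355; C₋=(3.8657,-2.4852) cross=-17.355
  mode - wants cross < 0 → take C=(3.8657,-2.4852) (cross=-17.355)
ex = (C−B)/|BC| = (0.9286,-0.3712); ey = (0.3712,0.9286)
P = B + -2.27·ex + -1.26·ey = (-3.3527,-0.9568)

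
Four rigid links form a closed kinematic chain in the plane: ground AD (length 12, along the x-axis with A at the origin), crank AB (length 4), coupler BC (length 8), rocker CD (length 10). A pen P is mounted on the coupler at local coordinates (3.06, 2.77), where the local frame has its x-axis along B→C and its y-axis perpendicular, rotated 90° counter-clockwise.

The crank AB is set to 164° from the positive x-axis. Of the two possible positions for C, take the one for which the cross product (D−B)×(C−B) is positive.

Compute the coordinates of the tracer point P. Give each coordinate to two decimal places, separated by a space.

A=(0,0), D=(12.00,0)
B = A + 4.00·(cos164°, sin164°) = (-3.8450, 1.1025)
|BD| = 15.8834
circle(B,8.00) ∩ circle(D,10.00): a=6.8084, h=4.2006
  candidates: C₊=(3.2385,4.8205) cross=66.720; C₋=(2.6554,-3.5606) cross=-66.720
  mode + wants cross > 0 → take C=(3.2385,4.8205) (cross=66.720)
ex = (C−B)/|BC| = (0.8854,0.4647); ey = (-0.4647,0.8854)
P = B + 3.06·ex + 2.77·ey = (-2.4229,4.9773)

-2.42 4.98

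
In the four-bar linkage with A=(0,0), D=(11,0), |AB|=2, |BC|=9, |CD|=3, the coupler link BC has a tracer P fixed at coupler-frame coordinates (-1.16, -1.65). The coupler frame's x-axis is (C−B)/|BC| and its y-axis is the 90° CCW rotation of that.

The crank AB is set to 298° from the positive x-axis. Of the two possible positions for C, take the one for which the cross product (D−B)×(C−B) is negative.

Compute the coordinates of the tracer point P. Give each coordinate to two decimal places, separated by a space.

A=(0,0), D=(11.00,0)
B = A + 2.00·(cos298°, sin298°) = (0.9389, -1.7659)
|BD| = 10.2149
circle(B,9.00) ∩ circle(D,3.00): a=8.6317, h=2.5483
  candidates: C₊=(9.0002,2.2362) cross=26.030; C₋=(9.8812,-2.7836) cross=-26.030
  mode - wants cross < 0 → take C=(9.8812,-2.7836) (cross=-26.030)
ex = (C−B)/|BC| = (0.9936,-0.1131); ey = (0.1131,0.9936)
P = B + -1.16·ex + -1.65·ey = (-0.4002,-3.2741)

-0.40 -3.27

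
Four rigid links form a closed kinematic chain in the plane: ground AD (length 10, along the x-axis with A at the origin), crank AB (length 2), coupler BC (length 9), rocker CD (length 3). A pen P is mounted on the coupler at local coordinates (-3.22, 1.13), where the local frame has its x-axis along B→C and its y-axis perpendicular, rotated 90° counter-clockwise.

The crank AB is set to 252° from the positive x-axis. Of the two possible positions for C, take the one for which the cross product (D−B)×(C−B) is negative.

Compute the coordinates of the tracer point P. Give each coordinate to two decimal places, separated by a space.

-3.75 -0.56

A=(0,0), D=(10.00,0)
B = A + 2.00·(cos252°, sin252°) = (-0.6180, -1.9021)
|BD| = 10.7871
circle(B,9.00) ∩ circle(D,3.00): a=8.7309, h=2.1845
  candidates: C₊=(7.5908,1.7877) cross=23.564; C₋=(8.3612,-2.5128) cross=-23.564
  mode - wants cross < 0 → take C=(8.3612,-2.5128) (cross=-23.564)
ex = (C−B)/|BC| = (0.9977,-0.0679); ey = (0.0679,0.9977)
P = B + -3.22·ex + 1.13·ey = (-3.7539,-0.5562)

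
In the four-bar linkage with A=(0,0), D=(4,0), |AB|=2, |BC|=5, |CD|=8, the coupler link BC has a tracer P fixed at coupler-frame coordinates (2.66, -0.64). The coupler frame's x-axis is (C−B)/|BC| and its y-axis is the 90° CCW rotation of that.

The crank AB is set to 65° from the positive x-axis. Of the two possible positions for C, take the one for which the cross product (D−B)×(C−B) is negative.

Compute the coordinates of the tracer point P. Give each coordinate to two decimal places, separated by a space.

A=(0,0), D=(4.00,0)
B = A + 2.00·(cos65°, sin65°) = (0.8452, 1.8126)
|BD| = 3.6384
circle(B,5.00) ∩ circle(D,8.00): a=-3.5403, h=3.5308
  candidates: C₊=(-0.4654,6.6378) cross=12.847; C₋=(-3.9834,0.5149) cross=-12.847
  mode - wants cross < 0 → take C=(-3.9834,0.5149) (cross=-12.847)
ex = (C−B)/|BC| = (-0.9657,-0.2595); ey = (0.2595,-0.9657)
P = B + 2.66·ex + -0.64·ey = (-1.8897,1.7403)

-1.89 1.74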